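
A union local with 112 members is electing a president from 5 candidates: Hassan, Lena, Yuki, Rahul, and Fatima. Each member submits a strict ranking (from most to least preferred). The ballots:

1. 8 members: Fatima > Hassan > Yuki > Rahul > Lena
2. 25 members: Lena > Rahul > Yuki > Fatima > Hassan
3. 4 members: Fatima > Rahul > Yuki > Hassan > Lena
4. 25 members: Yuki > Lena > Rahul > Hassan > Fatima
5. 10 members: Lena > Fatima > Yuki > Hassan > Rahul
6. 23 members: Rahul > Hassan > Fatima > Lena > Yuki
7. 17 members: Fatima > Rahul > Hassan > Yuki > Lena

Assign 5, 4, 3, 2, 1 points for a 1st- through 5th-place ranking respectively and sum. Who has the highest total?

Rahul

Hassan: 8·4 + 25·1 + 4·2 + 25·2 + 10·2 + 23·4 + 17·3 = 278
Lena: 8·1 + 25·5 + 4·1 + 25·4 + 10·5 + 23·2 + 17·1 = 350
Yuki: 8·3 + 25·3 + 4·3 + 25·5 + 10·3 + 23·1 + 17·2 = 323
Rahul: 8·2 + 25·4 + 4·4 + 25·3 + 10·1 + 23·5 + 17·4 = 400
Fatima: 8·5 + 25·2 + 4·5 + 25·1 + 10·4 + 23·3 + 17·5 = 329
Rahul has the highest Borda score (400).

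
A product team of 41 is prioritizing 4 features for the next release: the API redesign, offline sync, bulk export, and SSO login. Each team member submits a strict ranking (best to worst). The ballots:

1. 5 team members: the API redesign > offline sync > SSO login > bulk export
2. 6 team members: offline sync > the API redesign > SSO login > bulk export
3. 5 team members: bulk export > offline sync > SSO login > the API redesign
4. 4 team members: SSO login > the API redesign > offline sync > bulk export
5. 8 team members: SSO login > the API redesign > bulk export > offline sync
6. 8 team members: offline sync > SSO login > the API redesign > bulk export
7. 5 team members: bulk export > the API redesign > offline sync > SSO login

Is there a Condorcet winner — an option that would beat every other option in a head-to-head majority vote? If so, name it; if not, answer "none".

Checking pairwise contests:
SSO login beats the API redesign 25–16.
the API redesign beats offline sync 22–19.
the API redesign beats bulk export 31–10.
offline sync beats SSO login 29–12.
Every option loses at least one head-to-head, so there is no Condorcet winner.

none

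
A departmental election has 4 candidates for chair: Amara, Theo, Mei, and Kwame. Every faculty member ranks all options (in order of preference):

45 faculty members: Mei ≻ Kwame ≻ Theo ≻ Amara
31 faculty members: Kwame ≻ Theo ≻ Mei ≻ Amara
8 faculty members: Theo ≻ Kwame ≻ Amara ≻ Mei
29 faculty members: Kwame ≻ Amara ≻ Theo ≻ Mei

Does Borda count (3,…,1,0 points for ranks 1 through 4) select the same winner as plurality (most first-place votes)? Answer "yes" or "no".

Borda — scores: Amara 66, Theo 160, Mei 166, Kwame 286. Winner: Kwame.
Plurality — first-place votes: Amara 0, Theo 8, Mei 45, Kwame 60. Winner: Kwame.
The two methods agree.

yes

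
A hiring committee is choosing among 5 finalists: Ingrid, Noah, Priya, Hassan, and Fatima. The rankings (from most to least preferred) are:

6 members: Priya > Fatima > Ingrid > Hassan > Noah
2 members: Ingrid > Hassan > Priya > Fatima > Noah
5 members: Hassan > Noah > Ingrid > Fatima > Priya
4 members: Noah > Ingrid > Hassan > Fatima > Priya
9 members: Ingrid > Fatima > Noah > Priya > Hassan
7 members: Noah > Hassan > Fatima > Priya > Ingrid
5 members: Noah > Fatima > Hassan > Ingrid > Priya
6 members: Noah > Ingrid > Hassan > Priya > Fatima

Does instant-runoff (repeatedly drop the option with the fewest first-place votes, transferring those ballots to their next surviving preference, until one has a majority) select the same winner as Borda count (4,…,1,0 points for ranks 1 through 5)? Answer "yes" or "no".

Instant-runoff — R1 Ingrid 11, Noah 22, Priya 6, Hassan 5, Fatima 0 (Fatima out); R2 Ingrid 11, Noah 22, Priya 6, Hassan 5 (Hassan out); R3 Ingrid 11, Noah 27, Priya 6 (Noah winner). Winner: Noah.
Borda — scores: Ingrid 101, Noah 121, Priya 50, Hassan 83, Fatima 85. Winner: Noah.
The two methods agree.

yes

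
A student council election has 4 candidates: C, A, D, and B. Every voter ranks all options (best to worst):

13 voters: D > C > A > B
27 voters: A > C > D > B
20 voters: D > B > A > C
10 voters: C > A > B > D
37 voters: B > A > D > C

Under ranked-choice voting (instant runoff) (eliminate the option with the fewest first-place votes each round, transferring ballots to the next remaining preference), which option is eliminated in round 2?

Round 1: C 10, A 27, D 33, B 37. Eliminate C.
Round 2: A 37, D 33, B 37. Eliminate D.

D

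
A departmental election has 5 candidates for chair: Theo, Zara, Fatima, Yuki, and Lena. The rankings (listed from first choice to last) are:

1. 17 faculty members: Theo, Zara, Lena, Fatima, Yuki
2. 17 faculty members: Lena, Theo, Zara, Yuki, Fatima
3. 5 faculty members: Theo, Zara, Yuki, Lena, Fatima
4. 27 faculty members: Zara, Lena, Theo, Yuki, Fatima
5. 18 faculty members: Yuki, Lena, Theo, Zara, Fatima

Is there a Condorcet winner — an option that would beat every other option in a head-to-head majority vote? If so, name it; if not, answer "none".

Checking pairwise contests:
Lena beats Theo 62–22.
Theo beats Zara 57–27.
Theo beats Fatima 84–0.
Theo beats Yuki 66–18.
Zara beats Lena 49–35.
Every option loses at least one head-to-head, so there is no Condorcet winner.

none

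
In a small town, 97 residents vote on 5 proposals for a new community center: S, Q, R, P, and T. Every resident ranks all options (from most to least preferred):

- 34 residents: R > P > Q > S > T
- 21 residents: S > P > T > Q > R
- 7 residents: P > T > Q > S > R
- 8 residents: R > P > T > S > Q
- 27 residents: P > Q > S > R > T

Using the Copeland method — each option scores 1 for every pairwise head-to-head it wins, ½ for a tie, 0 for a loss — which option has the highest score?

P

S: beats R and T; loses to Q and P → score 2.
Q: beats S, R, and T; loses to P → score 3.
R: beats T; loses to S, Q, and P → score 1.
P: beats S, Q, R, and T → score 4.
T: loses to S, Q, R, and P → score 0.
P has the best pairwise record.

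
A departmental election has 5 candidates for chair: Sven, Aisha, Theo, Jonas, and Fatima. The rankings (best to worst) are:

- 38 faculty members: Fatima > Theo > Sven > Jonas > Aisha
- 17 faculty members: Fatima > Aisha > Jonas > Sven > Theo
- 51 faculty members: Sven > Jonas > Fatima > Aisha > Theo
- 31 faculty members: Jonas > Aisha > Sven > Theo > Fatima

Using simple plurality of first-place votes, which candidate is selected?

Fatima

First-place votes: Sven 51, Aisha 0, Theo 0, Jonas 31, Fatima 55.
Fatima has the most first-place votes.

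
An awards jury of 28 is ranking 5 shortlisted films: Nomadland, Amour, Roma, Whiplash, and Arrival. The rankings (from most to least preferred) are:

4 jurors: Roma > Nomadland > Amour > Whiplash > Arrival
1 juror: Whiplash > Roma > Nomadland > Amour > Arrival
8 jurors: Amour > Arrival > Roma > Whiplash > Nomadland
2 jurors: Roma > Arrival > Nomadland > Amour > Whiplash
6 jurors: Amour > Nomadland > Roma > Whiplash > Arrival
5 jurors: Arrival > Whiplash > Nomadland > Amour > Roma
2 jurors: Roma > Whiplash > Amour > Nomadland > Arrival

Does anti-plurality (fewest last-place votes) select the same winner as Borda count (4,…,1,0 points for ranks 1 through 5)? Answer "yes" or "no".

yes

Anti-plurality — last-place votes: Nomadland 8, Amour 0, Roma 5, Whiplash 2, Arrival 13. Winner: Amour.
Borda — scores: Nomadland 48, Amour 76, Roma 63, Whiplash 43, Arrival 50. Winner: Amour.
The two methods agree.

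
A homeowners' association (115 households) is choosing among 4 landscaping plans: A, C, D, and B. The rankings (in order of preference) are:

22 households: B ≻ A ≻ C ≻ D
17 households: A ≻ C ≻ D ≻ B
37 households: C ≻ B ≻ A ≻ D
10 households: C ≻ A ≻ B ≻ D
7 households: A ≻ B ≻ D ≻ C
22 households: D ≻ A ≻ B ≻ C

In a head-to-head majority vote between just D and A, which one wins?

Voters preferring D to A: 22; preferring A to D: 93.
A wins the head-to-head.

A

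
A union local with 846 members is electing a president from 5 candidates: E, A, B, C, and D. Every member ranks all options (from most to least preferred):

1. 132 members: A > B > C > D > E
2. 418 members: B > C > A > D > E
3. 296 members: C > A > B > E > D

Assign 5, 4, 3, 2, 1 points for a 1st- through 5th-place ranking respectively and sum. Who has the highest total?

E: 132·1 + 418·1 + 296·2 = 1142
A: 132·5 + 418·3 + 296·4 = 3098
B: 132·4 + 418·5 + 296·3 = 3506
C: 132·3 + 418·4 + 296·5 = 3548
D: 132·2 + 418·2 + 296·1 = 1396
C has the highest Borda score (3548).

C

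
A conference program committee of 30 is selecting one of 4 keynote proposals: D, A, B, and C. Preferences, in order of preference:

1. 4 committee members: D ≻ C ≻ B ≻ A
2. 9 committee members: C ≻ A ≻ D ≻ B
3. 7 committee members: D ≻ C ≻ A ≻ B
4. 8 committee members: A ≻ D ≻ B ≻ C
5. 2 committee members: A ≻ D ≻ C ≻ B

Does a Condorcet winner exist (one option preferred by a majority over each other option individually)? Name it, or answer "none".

Checking pairwise contests:
A beats D 19–11.
C beats A 20–10.
D beats B 30–0.
D beats C 21–9.
Every option loses at least one head-to-head, so there is no Condorcet winner.

none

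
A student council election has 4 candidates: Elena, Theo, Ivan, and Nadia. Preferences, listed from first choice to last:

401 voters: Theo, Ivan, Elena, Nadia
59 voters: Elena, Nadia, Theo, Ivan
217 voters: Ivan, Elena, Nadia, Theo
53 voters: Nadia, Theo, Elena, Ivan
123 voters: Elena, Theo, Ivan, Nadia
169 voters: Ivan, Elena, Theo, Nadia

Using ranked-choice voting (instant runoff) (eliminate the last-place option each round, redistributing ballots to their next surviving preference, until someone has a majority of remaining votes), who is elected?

Theo

Round 1: Elena 182, Theo 401, Ivan 386, Nadia 53. Eliminate Nadia.
Round 2: Elena 182, Theo 454, Ivan 386. Eliminate Elena.
Round 3: Theo 636, Ivan 386. Theo has a majority.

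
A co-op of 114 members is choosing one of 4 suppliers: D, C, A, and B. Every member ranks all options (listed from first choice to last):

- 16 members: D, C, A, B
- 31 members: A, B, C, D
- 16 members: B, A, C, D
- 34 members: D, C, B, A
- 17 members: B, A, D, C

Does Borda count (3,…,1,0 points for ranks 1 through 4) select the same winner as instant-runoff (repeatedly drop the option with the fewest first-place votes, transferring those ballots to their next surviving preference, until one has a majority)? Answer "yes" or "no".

Borda — scores: D 167, C 147, A 175, B 195. Winner: B.
Instant-runoff — R1 D 50, C 0, A 31, B 33 (C out); R2 D 50, A 31, B 33 (A out); R3 D 50, B 64 (B winner). Winner: B.
The two methods agree.

yes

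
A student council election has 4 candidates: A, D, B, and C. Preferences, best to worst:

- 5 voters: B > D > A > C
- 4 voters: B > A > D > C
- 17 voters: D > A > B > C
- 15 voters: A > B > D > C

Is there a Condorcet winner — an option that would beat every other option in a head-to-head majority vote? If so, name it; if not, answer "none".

Checking pairwise contests:
D beats A 22–19.
B beats D 24–17.
A beats B 32–9.
A beats C 41–0.
Every option loses at least one head-to-head, so there is no Condorcet winner.

none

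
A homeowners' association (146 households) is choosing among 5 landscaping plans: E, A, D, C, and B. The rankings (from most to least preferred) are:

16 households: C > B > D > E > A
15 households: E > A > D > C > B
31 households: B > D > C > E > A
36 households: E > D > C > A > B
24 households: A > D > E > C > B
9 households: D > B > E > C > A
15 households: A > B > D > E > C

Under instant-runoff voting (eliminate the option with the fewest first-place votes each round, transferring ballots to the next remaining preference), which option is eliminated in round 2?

Round 1: E 51, A 39, D 9, C 16, B 31. Eliminate D.
Round 2: E 51, A 39, C 16, B 40. Eliminate C.

C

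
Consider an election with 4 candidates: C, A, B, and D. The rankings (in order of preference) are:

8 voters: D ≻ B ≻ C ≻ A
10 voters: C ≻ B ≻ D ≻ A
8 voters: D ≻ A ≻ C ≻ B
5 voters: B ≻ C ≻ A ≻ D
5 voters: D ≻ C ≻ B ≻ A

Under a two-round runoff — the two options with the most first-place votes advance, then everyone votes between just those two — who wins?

Round 1 first-place votes: C 10, A 0, B 5, D 21.
D and C advance.
Runoff: D is preferred to C by 21 voters; C by 15.
D wins the runoff.

D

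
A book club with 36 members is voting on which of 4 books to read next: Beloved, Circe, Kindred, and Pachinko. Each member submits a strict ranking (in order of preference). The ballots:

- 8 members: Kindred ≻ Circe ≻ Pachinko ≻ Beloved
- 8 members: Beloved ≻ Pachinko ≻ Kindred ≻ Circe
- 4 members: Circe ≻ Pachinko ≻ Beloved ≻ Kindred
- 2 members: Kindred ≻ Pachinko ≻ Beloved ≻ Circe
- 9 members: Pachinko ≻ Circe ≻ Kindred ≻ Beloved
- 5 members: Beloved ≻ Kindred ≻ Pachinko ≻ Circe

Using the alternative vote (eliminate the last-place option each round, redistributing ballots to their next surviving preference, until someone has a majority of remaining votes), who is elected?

Pachinko

Round 1: Beloved 13, Circe 4, Kindred 10, Pachinko 9. Eliminate Circe.
Round 2: Beloved 13, Kindred 10, Pachinko 13. Eliminate Kindred.
Round 3: Beloved 13, Pachinko 23. Pachinko has a majority.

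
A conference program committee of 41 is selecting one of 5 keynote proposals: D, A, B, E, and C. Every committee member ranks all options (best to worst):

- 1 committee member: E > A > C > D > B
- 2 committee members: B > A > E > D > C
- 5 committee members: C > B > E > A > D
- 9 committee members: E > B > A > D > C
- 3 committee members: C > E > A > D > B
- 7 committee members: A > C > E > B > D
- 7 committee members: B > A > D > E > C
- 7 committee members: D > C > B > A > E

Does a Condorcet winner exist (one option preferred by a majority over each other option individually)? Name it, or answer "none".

none

Checking pairwise contests:
A beats D 34–7.
B beats A 30–11.
C beats B 23–18.
A beats E 23–18.
D beats C 25–16.
Every option loses at least one head-to-head, so there is no Condorcet winner.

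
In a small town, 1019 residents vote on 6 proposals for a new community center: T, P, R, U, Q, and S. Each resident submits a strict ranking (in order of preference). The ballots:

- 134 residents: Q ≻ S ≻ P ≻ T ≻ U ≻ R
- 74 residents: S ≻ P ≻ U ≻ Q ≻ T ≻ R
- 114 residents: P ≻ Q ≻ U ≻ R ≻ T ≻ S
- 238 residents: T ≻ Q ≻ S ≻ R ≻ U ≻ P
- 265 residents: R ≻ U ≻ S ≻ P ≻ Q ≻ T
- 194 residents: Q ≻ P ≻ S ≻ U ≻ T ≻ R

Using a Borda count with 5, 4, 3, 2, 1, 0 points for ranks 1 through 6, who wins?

T: 134·2 + 74·1 + 114·1 + 238·5 + 265·0 + 194·1 = 1840
P: 134·3 + 74·4 + 114·5 + 238·0 + 265·2 + 194·4 = 2574
R: 134·0 + 74·0 + 114·2 + 238·2 + 265·5 + 194·0 = 2029
U: 134·1 + 74·3 + 114·3 + 238·1 + 265·4 + 194·2 = 2384
Q: 134·5 + 74·2 + 114·4 + 238·4 + 265·1 + 194·5 = 3461
S: 134·4 + 74·5 + 114·0 + 238·3 + 265·3 + 194·3 = 2997
Q has the highest Borda score (3461).

Q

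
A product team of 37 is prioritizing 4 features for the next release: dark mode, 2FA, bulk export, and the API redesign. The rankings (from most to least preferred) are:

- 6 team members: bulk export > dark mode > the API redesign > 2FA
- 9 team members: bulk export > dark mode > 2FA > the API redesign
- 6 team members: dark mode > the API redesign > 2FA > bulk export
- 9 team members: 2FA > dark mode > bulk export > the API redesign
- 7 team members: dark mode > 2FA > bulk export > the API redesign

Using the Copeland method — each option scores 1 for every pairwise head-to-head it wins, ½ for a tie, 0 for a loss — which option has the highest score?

dark mode

dark mode: beats 2FA, bulk export, and the API redesign → score 3.
2FA: beats bulk export and the API redesign; loses to dark mode → score 2.
bulk export: beats the API redesign; loses to dark mode and 2FA → score 1.
the API redesign: loses to dark mode, 2FA, and bulk export → score 0.
dark mode has the best pairwise record.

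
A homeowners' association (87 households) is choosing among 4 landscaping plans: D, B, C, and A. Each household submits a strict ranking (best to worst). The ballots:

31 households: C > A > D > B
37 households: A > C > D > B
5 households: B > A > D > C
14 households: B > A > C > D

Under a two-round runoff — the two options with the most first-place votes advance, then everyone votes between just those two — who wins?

Round 1 first-place votes: D 0, B 19, C 31, A 37.
A and C advance.
Runoff: A is preferred to C by 56 voters; C by 31.
A wins the runoff.

A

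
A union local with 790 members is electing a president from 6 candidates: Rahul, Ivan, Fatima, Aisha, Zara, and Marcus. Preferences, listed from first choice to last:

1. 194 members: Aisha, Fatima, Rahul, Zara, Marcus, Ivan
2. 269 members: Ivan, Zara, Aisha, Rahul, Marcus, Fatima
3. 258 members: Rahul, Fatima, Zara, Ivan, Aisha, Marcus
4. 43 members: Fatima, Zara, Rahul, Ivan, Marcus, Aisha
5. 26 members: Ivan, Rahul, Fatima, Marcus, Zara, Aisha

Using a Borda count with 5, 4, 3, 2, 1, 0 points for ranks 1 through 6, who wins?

Rahul

Rahul: 194·3 + 269·2 + 258·5 + 43·3 + 26·4 = 2643
Ivan: 194·0 + 269·5 + 258·2 + 43·2 + 26·5 = 2077
Fatima: 194·4 + 269·0 + 258·4 + 43·5 + 26·3 = 2101
Aisha: 194·5 + 269·3 + 258·1 + 43·0 + 26·0 = 2035
Zara: 194·2 + 269·4 + 258·3 + 43·4 + 26·1 = 2436
Marcus: 194·1 + 269·1 + 258·0 + 43·1 + 26·2 = 558
Rahul has the highest Borda score (2643).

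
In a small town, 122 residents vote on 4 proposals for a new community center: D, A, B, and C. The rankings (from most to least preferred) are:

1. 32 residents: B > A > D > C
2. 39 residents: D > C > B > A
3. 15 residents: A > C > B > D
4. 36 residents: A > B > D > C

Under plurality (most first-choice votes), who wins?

First-place votes: D 39, A 51, B 32, C 0.
A has the most first-place votes.

A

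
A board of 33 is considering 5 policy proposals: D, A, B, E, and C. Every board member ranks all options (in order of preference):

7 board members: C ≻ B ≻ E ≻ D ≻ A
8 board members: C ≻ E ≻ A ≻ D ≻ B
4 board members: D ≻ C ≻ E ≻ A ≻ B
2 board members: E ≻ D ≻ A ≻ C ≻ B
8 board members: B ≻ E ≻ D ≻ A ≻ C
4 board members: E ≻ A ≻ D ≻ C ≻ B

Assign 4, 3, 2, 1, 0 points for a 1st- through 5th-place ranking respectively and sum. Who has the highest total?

E

D: 7·1 + 8·1 + 4·4 + 2·3 + 8·2 + 4·2 = 61
A: 7·0 + 8·2 + 4·1 + 2·2 + 8·1 + 4·3 = 44
B: 7·3 + 8·0 + 4·0 + 2·0 + 8·4 + 4·0 = 53
E: 7·2 + 8·3 + 4·2 + 2·4 + 8·3 + 4·4 = 94
C: 7·4 + 8·4 + 4·3 + 2·1 + 8·0 + 4·1 = 78
E has the highest Borda score (94).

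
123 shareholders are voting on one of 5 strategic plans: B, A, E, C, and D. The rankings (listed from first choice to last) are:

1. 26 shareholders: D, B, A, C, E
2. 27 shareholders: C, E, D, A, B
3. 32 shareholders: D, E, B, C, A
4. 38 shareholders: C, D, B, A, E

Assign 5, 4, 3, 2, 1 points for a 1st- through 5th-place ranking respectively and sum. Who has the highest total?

B: 26·4 + 27·1 + 32·3 + 38·3 = 341
A: 26·3 + 27·2 + 32·1 + 38·2 = 240
E: 26·1 + 27·4 + 32·4 + 38·1 = 300
C: 26·2 + 27·5 + 32·2 + 38·5 = 441
D: 26·5 + 27·3 + 32·5 + 38·4 = 523
D has the highest Borda score (523).

D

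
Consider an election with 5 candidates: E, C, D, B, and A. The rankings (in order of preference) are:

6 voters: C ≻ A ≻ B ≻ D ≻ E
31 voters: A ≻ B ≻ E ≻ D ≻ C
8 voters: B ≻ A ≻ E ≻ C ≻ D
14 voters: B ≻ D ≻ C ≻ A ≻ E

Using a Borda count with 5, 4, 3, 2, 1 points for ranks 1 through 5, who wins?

B

E: 6·1 + 31·3 + 8·3 + 14·1 = 137
C: 6·5 + 31·1 + 8·2 + 14·3 = 119
D: 6·2 + 31·2 + 8·1 + 14·4 = 138
B: 6·3 + 31·4 + 8·5 + 14·5 = 252
A: 6·4 + 31·5 + 8·4 + 14·2 = 239
B has the highest Borda score (252).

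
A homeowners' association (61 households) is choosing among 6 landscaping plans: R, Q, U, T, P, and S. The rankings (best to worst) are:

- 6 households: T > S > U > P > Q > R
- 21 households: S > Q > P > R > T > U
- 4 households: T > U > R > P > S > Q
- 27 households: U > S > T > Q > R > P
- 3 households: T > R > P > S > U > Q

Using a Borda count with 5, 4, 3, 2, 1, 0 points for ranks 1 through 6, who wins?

S

R: 6·0 + 21·2 + 4·3 + 27·1 + 3·4 = 93
Q: 6·1 + 21·4 + 4·0 + 27·2 + 3·0 = 144
U: 6·3 + 21·0 + 4·4 + 27·5 + 3·1 = 172
T: 6·5 + 21·1 + 4·5 + 27·3 + 3·5 = 167
P: 6·2 + 21·3 + 4·2 + 27·0 + 3·3 = 92
S: 6·4 + 21·5 + 4·1 + 27·4 + 3·2 = 247
S has the highest Borda score (247).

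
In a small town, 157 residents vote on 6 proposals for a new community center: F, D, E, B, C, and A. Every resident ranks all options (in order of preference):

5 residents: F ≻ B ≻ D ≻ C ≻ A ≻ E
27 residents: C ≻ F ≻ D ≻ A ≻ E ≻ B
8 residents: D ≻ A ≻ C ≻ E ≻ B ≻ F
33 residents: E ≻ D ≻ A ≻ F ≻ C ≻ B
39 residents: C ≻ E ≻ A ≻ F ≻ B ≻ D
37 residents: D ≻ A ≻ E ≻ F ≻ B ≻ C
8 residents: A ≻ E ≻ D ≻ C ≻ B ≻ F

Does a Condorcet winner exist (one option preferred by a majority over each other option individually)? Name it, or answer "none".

Checking pairwise contests:
D beats F 86–71.
E beats D 80–77.
C beats E 79–78.
F beats B 141–16.
D beats C 91–66.
D beats A 110–47.
Every option loses at least one head-to-head, so there is no Condorcet winner.

none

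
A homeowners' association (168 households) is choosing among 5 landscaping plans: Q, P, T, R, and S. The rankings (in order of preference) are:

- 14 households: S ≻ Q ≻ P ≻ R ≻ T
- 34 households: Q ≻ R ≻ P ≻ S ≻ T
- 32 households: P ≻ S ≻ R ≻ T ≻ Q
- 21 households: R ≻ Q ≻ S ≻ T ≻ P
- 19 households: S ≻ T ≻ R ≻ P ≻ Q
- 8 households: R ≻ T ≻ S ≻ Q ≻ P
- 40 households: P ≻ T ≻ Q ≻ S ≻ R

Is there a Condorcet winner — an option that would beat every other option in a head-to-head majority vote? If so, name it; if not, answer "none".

P vs Q: 91–77 for P.
P vs T: 120–48 for P.
P vs R: 86–82 for P.
P vs S: 106–62 for P.
P beats every other option head-to-head.

P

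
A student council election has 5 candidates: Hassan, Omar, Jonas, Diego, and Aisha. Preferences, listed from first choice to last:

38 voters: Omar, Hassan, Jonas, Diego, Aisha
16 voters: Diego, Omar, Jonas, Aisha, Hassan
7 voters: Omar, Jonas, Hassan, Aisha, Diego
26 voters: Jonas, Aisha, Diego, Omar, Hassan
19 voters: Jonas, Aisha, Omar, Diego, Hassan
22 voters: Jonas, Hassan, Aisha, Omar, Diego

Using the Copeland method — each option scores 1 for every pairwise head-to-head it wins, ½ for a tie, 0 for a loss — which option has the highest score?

Hassan: beats Diego and Aisha; loses to Omar and Jonas → score 2.
Omar: beats Hassan and Diego; loses to Jonas and Aisha → score 2.
Jonas: beats Hassan, Omar, Diego, and Aisha → score 4.
Diego: loses to Hassan, Omar, Jonas, and Aisha → score 0.
Aisha: beats Omar and Diego; loses to Hassan and Jonas → score 2.
Jonas has the best pairwise record.

Jonas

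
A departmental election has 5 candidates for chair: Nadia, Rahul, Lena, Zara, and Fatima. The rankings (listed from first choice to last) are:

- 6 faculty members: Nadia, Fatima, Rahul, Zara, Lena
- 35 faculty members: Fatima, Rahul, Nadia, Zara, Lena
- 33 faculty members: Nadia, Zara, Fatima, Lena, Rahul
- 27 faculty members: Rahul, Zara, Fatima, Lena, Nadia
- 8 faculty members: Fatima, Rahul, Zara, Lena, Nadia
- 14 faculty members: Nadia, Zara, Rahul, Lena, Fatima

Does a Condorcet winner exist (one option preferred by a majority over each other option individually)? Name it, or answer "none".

none

Checking pairwise contests:
Rahul beats Nadia 70–53.
Fatima beats Rahul 82–41.
Nadia beats Lena 88–35.
Nadia beats Zara 88–35.
Zara beats Fatima 74–49.
Every option loses at least one head-to-head, so there is no Condorcet winner.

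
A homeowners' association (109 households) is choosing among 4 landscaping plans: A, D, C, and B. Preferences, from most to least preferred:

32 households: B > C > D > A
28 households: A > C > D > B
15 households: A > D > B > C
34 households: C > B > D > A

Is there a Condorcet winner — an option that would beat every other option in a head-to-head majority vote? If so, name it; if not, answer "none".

C

C vs A: 66–43 for C.
C vs D: 94–15 for C.
C vs B: 62–47 for C.
C beats every other option head-to-head.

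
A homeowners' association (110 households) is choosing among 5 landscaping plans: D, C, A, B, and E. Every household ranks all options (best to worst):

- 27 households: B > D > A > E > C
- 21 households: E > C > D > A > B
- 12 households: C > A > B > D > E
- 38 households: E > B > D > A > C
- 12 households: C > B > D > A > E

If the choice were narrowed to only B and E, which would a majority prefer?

E

Voters preferring B to E: 51; preferring E to B: 59.
E wins the head-to-head.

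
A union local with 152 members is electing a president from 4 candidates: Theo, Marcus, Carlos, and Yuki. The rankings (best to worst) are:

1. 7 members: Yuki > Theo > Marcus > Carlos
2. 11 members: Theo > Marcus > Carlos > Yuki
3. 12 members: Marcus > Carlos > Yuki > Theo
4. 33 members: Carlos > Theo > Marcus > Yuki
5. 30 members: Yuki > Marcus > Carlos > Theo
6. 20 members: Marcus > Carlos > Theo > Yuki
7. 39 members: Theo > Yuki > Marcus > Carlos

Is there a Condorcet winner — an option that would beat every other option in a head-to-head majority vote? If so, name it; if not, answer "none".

none

Checking pairwise contests:
Carlos beats Theo 95–57.
Theo beats Marcus 90–62.
Marcus beats Carlos 119–33.
Theo beats Yuki 103–49.
Every option loses at least one head-to-head, so there is no Condorcet winner.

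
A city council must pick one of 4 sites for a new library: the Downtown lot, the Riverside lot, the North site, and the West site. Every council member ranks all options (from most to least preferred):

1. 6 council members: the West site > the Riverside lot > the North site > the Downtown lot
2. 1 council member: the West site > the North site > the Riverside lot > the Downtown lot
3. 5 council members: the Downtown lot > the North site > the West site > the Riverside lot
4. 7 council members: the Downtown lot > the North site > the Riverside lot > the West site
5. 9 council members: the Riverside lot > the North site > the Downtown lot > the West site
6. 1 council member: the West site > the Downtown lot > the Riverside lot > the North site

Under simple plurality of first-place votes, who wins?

First-place votes: the Downtown lot 12, the Riverside lot 9, the North site 0, the West site 8.
the Downtown lot has the most first-place votes.

the Downtown lot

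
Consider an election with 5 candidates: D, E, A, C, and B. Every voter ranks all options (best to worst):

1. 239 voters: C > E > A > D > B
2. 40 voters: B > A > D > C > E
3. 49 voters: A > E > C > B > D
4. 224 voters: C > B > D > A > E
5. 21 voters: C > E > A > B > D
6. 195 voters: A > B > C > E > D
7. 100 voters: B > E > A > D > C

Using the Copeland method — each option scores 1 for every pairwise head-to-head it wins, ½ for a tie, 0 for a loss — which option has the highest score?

C

D: loses to E, A, C, and B → score 0.
E: beats D; loses to A, C, and B → score 1.
A: beats D, E, and B; loses to C → score 3.
C: beats D, E, A, and B → score 4.
B: beats D and E; loses to A and C → score 2.
C has the best pairwise record.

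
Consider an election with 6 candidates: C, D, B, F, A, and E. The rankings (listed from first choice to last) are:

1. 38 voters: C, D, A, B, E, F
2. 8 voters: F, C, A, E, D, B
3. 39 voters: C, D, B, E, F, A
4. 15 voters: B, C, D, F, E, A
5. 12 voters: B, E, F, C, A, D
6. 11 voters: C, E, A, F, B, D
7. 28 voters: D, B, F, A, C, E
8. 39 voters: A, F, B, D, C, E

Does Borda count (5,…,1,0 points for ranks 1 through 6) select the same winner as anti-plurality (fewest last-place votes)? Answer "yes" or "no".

yes

Borda — scores: C 623, D 579, B 568, F 407, A 434, E 239. Winner: C.
Anti-plurality — last-place votes: C 0, D 23, B 8, F 38, A 54, E 67. Winner: C.
The two methods agree.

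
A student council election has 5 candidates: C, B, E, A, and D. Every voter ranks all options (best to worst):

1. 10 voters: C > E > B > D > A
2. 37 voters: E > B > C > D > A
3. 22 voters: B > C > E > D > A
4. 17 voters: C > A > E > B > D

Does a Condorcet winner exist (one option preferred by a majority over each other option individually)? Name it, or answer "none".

none

Checking pairwise contests:
B beats C 59–27.
E beats B 64–22.
C beats E 49–37.
C beats A 86–0.
C beats D 86–0.
Every option loses at least one head-to-head, so there is no Condorcet winner.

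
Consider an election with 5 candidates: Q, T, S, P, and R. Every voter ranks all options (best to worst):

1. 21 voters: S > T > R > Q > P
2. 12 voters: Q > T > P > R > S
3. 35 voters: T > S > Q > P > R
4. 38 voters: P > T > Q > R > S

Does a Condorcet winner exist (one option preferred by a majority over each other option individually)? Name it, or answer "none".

T vs Q: 94–12 for T.
T vs S: 85–21 for T.
T vs P: 68–38 for T.
T vs R: 106–0 for T.
T beats every other option head-to-head.

T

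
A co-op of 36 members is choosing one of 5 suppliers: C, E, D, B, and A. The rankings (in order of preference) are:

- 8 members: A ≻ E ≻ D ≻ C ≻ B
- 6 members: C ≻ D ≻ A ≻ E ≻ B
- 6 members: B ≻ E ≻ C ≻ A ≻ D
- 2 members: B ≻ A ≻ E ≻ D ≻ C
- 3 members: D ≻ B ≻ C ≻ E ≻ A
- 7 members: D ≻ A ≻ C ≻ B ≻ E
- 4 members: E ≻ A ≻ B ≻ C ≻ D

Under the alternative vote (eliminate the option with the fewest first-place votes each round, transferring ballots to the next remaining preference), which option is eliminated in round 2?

Round 1: C 6, E 4, D 10, B 8, A 8. Eliminate E.
Round 2: C 6, D 10, B 8, A 12. Eliminate C.

C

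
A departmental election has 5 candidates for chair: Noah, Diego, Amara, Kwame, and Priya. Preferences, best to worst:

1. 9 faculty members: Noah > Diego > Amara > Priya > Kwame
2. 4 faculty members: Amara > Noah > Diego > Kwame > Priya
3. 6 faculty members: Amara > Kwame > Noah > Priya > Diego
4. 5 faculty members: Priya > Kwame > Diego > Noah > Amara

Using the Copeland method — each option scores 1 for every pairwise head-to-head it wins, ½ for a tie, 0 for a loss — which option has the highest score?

Noah

Noah: beats Diego, Amara, Kwame, and Priya → score 4.
Diego: beats Amara, Kwame, and Priya; loses to Noah → score 3.
Amara: beats Kwame and Priya; loses to Noah and Diego → score 2.
Kwame: loses to Noah, Diego, Amara, and Priya → score 0.
Priya: beats Kwame; loses to Noah, Diego, and Amara → score 1.
Noah has the best pairwise record.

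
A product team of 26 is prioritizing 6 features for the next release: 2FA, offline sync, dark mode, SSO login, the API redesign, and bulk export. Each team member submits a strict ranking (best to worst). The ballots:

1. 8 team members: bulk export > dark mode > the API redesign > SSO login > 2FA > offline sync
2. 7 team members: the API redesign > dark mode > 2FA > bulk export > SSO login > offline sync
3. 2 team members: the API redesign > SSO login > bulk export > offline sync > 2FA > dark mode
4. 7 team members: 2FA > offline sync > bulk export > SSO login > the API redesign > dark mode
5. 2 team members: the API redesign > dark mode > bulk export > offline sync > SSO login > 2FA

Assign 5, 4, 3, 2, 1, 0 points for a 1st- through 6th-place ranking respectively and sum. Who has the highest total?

bulk export

2FA: 8·1 + 7·3 + 2·1 + 7·5 + 2·0 = 66
offline sync: 8·0 + 7·0 + 2·2 + 7·4 + 2·2 = 36
dark mode: 8·4 + 7·4 + 2·0 + 7·0 + 2·4 = 68
SSO login: 8·2 + 7·1 + 2·4 + 7·2 + 2·1 = 47
the API redesign: 8·3 + 7·5 + 2·5 + 7·1 + 2·5 = 86
bulk export: 8·5 + 7·2 + 2·3 + 7·3 + 2·3 = 87
bulk export has the highest Borda score (87).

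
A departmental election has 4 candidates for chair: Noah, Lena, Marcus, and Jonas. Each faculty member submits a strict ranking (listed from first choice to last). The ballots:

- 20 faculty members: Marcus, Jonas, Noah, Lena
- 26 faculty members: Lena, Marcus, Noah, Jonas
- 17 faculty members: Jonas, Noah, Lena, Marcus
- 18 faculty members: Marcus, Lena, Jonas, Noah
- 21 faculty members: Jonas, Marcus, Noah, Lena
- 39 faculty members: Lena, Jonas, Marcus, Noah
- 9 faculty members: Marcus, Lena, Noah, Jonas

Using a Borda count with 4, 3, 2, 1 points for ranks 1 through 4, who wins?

Marcus

Noah: 20·2 + 26·2 + 17·3 + 18·1 + 21·2 + 39·1 + 9·2 = 260
Lena: 20·1 + 26·4 + 17·2 + 18·3 + 21·1 + 39·4 + 9·3 = 416
Marcus: 20·4 + 26·3 + 17·1 + 18·4 + 21·3 + 39·2 + 9·4 = 424
Jonas: 20·3 + 26·1 + 17·4 + 18·2 + 21·4 + 39·3 + 9·1 = 400
Marcus has the highest Borda score (424).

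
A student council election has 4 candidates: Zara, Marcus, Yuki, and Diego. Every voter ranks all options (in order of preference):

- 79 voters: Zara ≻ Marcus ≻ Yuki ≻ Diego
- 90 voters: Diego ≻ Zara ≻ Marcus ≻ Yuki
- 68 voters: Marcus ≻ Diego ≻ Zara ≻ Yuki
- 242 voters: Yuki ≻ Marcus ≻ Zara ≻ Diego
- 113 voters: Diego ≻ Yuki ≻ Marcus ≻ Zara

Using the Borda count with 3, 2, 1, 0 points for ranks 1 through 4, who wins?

Zara: 79·3 + 90·2 + 68·1 + 242·1 + 113·0 = 727
Marcus: 79·2 + 90·1 + 68·3 + 242·2 + 113·1 = 1049
Yuki: 79·1 + 90·0 + 68·0 + 242·3 + 113·2 = 1031
Diego: 79·0 + 90·3 + 68·2 + 242·0 + 113·3 = 745
Marcus has the highest Borda score (1049).

Marcus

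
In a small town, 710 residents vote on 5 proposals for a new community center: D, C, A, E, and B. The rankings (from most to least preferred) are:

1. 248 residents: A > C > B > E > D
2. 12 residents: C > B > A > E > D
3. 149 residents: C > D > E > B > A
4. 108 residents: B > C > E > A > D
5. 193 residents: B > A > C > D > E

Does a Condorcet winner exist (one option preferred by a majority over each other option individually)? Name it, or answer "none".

none

Checking pairwise contests:
C beats D 710–0.
A beats C 441–269.
B beats A 462–248.
C beats E 710–0.
C beats B 409–301.
Every option loses at least one head-to-head, so there is no Condorcet winner.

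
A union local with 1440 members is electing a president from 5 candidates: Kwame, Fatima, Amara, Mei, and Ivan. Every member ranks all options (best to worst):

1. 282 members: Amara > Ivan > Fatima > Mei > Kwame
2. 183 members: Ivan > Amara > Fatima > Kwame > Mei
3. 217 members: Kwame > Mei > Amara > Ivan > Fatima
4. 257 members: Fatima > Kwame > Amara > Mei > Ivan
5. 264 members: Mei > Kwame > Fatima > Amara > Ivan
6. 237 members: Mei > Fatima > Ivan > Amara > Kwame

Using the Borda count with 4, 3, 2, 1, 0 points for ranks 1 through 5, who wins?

Kwame: 282·0 + 183·1 + 217·4 + 257·3 + 264·3 + 237·0 = 2614
Fatima: 282·2 + 183·2 + 217·0 + 257·4 + 264·2 + 237·3 = 3197
Amara: 282·4 + 183·3 + 217·2 + 257·2 + 264·1 + 237·1 = 3126
Mei: 282·1 + 183·0 + 217·3 + 257·1 + 264·4 + 237·4 = 3194
Ivan: 282·3 + 183·4 + 217·1 + 257·0 + 264·0 + 237·2 = 2269
Fatima has the highest Borda score (3197).

Fatima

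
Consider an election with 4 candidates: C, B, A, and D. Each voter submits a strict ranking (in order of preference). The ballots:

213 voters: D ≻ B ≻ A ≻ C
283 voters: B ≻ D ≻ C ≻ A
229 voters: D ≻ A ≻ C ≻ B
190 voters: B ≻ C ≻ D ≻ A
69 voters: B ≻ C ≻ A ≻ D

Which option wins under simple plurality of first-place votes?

B

First-place votes: C 0, B 542, A 0, D 442.
B has the most first-place votes.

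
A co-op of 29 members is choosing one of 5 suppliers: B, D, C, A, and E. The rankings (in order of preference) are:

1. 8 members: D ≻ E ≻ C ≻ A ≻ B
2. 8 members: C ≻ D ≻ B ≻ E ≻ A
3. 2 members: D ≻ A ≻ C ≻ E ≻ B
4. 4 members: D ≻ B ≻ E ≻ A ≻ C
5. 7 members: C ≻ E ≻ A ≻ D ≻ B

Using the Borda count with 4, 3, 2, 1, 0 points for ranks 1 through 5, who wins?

B: 8·0 + 8·2 + 2·0 + 4·3 + 7·0 = 28
D: 8·4 + 8·3 + 2·4 + 4·4 + 7·1 = 87
C: 8·2 + 8·4 + 2·2 + 4·0 + 7·4 = 80
A: 8·1 + 8·0 + 2·3 + 4·1 + 7·2 = 32
E: 8·3 + 8·1 + 2·1 + 4·2 + 7·3 = 63
D has the highest Borda score (87).

D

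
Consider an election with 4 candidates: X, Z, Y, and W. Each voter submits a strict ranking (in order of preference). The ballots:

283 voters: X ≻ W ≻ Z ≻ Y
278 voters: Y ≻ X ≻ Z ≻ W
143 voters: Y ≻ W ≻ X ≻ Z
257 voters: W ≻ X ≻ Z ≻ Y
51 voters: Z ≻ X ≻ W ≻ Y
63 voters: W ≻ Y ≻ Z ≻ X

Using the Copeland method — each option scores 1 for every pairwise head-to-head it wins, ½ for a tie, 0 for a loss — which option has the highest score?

X: beats Z, Y, and W → score 3.
Z: beats Y; loses to X and W → score 1.
Y: loses to X, Z, and W → score 0.
W: beats Z and Y; loses to X → score 2.
X has the best pairwise record.

X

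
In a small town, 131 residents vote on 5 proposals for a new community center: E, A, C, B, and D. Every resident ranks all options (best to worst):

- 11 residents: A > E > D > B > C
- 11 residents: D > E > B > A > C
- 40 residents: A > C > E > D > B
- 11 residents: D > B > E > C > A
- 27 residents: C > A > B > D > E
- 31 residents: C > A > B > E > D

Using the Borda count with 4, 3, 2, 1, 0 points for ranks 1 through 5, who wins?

E: 11·3 + 11·3 + 40·2 + 11·2 + 27·0 + 31·1 = 199
A: 11·4 + 11·1 + 40·4 + 11·0 + 27·3 + 31·3 = 389
C: 11·0 + 11·0 + 40·3 + 11·1 + 27·4 + 31·4 = 363
B: 11·1 + 11·2 + 40·0 + 11·3 + 27·2 + 31·2 = 182
D: 11·2 + 11·4 + 40·1 + 11·4 + 27·1 + 31·0 = 177
A has the highest Borda score (389).

A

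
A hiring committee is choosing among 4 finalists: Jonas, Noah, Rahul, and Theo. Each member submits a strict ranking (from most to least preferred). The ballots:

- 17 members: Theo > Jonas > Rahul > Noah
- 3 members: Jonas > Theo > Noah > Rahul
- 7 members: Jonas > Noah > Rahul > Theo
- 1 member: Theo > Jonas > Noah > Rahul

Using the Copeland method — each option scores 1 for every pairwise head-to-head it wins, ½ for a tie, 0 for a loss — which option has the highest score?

Jonas: beats Noah and Rahul; loses to Theo → score 2.
Noah: loses to Jonas, Rahul, and Theo → score 0.
Rahul: beats Noah; loses to Jonas and Theo → score 1.
Theo: beats Jonas, Noah, and Rahul → score 3.
Theo has the best pairwise record.

Theo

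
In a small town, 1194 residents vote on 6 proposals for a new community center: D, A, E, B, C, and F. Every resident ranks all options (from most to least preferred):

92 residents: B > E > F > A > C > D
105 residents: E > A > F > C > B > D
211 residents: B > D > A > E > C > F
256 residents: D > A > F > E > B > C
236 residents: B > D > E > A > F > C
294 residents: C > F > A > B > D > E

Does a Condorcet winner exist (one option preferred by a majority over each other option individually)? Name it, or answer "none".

Checking pairwise contests:
B beats D 938–256.
D beats A 703–491.
D beats E 997–197.
A beats B 655–539.
D beats C 703–491.
D beats F 703–491.
Every option loses at least one head-to-head, so there is no Condorcet winner.

none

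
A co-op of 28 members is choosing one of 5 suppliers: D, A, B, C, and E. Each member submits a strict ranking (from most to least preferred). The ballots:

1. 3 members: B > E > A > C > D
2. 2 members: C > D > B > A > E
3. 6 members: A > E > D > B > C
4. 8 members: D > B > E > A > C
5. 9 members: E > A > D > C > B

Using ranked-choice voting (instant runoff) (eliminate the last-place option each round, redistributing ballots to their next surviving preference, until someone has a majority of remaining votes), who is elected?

E

Round 1: D 8, A 6, B 3, C 2, E 9. Eliminate C.
Round 2: D 10, A 6, B 3, E 9. Eliminate B.
Round 3: D 10, A 6, E 12. Eliminate A.
Round 4: D 10, E 18. E has a majority.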